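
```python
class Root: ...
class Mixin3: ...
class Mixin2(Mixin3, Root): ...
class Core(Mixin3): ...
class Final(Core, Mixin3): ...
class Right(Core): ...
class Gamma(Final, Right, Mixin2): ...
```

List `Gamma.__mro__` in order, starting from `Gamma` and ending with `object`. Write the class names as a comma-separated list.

Gamma, Final, Right, Core, Mixin2, Mixin3, Root, object

L[Gamma] = Gamma + merge(L[Final], L[Right], L[Mixin2], [Final Right Mixin2])
  take Final:  [Final Core Mixin3 object] + [Right Core Mixin3 object] + [Mixin2 Mixin3 Root object] + [Final Right Mixin2]
  take Right:  [Core Mixin3 object] + [Right Core Mixin3 object] + [Mixin2 Mixin3 Root object] + [Right Mixin2]
  take Core:  [Core Mixin3 object] + [Core Mixin3 object] + [Mixin2 Mixin3 Root object] + [Mixin2]
  take Mixin2:  [Mixin3 object] + [Mixin3 object] + [Mixin2 Mixin3 Root object] + [Mixin2]
  take Mixin3:  [Mixin3 object] + [Mixin3 object] + [Mixin3 Root object]
  take Root:  [object] + [object] + [Root object]
  take object:  [object] + [object] + [object]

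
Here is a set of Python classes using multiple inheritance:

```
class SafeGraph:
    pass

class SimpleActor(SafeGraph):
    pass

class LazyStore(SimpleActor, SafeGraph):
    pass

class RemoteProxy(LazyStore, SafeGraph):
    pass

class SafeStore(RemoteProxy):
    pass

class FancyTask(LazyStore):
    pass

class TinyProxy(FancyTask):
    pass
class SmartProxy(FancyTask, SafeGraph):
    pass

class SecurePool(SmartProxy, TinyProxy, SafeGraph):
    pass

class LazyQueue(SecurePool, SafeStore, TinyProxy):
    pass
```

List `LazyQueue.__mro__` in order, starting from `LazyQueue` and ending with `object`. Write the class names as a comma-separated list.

L[LazyQueue] = LazyQueue + merge(L[SecurePool], L[SafeStore], L[TinyProxy], [SecurePool SafeStore TinyProxy])
  take SecurePool:  [SecurePool SmartProxy TinyProxy FancyTask LazyStore SimpleActor SafeGraph object] + [SafeStore RemoteProxy LazyStore SimpleActor SafeGraph object] + [TinyProxy FancyTask LazyStore SimpleActor SafeGraph object] + [SecurePool SafeStore TinyProxy]
  take SmartProxy:  [SmartProxy TinyProxy FancyTask LazyStore SimpleActor SafeGraph object] + [SafeStore RemoteProxy LazyStore SimpleActor SafeGraph object] + [TinyProxy FancyTask LazyStore SimpleActor SafeGraph object] + [SafeStore TinyProxy]
  take SafeStore:  [TinyProxy FancyTask LazyStore SimpleActor SafeGraph object] + [SafeStore RemoteProxy LazyStore SimpleActor SafeGraph object] + [TinyProxy FancyTask LazyStore SimpleActor SafeGraph object] + [SafeStore TinyProxy]
  take TinyProxy:  [TinyProxy FancyTask LazyStore SimpleActor SafeGraph object] + [RemoteProxy LazyStore SimpleActor SafeGraph object] + [TinyProxy FancyTask LazyStore SimpleActor SafeGraph object] + [TinyProxy]
  take FancyTask:  [FancyTask LazyStore SimpleActor SafeGraph object] + [RemoteProxy LazyStore SimpleActor SafeGraph object] + [FancyTask LazyStore SimpleActor SafeGraph object]
  take RemoteProxy:  [LazyStore SimpleActor SafeGraph object] + [RemoteProxy LazyStore SimpleActor SafeGraph object] + [LazyStore SimpleActor SafeGraph object]
  take LazyStore:  [LazyStore SimpleActor SafeGraph object] + [LazyStore SimpleActor SafeGraph object] + [LazyStore SimpleActor SafeGraph object]
  take SimpleActor:  [SimpleActor SafeGraph object] + [SimpleActor SafeGraph object] + [SimpleActor SafeGraph object]
  take SafeGraph:  [SafeGraph object] + [SafeGraph object] + [SafeGraph object]
  take object:  [object] + [object] + [object]

LazyQueue, SecurePool, SmartProxy, SafeStore, TinyProxy, FancyTask, RemoteProxy, LazyStore, SimpleActor, SafeGraph, object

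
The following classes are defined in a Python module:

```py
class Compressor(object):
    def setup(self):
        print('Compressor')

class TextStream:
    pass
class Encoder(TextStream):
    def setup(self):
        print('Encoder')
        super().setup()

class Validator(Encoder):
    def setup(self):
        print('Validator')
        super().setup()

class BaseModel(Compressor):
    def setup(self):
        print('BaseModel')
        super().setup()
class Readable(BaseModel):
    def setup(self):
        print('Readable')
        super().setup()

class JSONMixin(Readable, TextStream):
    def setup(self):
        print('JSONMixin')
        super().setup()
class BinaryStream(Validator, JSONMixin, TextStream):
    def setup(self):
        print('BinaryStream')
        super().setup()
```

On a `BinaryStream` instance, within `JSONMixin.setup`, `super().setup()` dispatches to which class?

Readable

L[BinaryStream] = BinaryStream + merge(L[Validator], L[JSONMixin], L[TextStream], [Validator JSONMixin TextStream])
  take Validator:  [Validator Encoder TextStream object] + [JSONMixin Readable BaseModel Compressor TextStream object] + [TextStream object] + [Validator JSONMixin TextStream]
  take Encoder:  [Encoder TextStream object] + [JSONMixin Readable BaseModel Compressor TextStream object] + [TextStream object] + [JSONMixin TextStream]
  take JSONMixin:  [TextStream object] + [JSONMixin Readable BaseModel Compressor TextStream object] + [TextStream object] + [JSONMixin TextStream]
  take Readable:  [TextStream object] + [Readable BaseModel Compressor TextStream object] + [TextStream object] + [TextStream]
  take BaseModel:  [TextStream object] + [BaseModel Compressor TextStream object] + [TextStream object] + [TextStream]
  take Compressor:  [TextStream object] + [Compressor TextStream object] + [TextStream object] + [TextStream]
  take TextStream:  [TextStream object] + [TextStream object] + [TextStream object] + [TextStream]
  take object:  [object] + [object] + [object]
MRO: BinaryStream Validator Encoder JSONMixin Readable BaseModel Compressor TextStream object
super() in JSONMixin.setup on a BinaryStream instance goes to the class after JSONMixin in BinaryStream's MRO: Readable.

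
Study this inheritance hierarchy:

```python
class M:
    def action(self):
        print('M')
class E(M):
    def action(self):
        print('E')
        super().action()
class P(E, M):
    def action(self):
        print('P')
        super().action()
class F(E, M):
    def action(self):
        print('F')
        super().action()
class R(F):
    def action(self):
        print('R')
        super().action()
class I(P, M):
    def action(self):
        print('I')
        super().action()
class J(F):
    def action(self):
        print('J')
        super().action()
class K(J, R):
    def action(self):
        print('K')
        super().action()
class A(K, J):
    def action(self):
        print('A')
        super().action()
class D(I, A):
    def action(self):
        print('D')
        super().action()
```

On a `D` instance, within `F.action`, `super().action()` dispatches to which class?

E

L[D] = D + merge(L[I], L[A], [I A])
  take I:  [I P E M object] + [A K J R F E M object] + [I A]
  take P:  [P E M object] + [A K J R F E M object] + [A]
  take A:  [E M object] + [A K J R F E M object] + [A]
  take K:  [E M object] + [K J R F E M object]
  take J:  [E M object] + [J R F E M object]
  take R:  [E M object] + [R F E M object]
  take F:  [E M object] + [F E M object]
  take E:  [E M object] + [E M object]
  take M:  [M object] + [M object]
  take object:  [object] + [object]
MRO: D I P A K J R F E M object
super() in F.action on a D instance goes to the class after F in D's MRO: E.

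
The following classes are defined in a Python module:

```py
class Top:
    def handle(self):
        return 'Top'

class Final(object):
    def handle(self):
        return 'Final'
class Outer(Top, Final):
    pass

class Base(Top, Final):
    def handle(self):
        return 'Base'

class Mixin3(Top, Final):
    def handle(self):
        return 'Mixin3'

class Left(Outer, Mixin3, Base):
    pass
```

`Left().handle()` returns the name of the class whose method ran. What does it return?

L[Left] = Left + merge(L[Outer], L[Mixin3], L[Base], [Outer Mixin3 Base])
  take Outer:  [Outer Top Final object] + [Mixin3 Top Final object] + [Base Top Final object] + [Outer Mixin3 Base]
  take Mixin3:  [Top Final object] + [Mixin3 Top Final object] + [Base Top Final object] + [Mixin3 Base]
  take Base:  [Top Final object] + [Top Final object] + [Base Top Final object] + [Base]
  take Top:  [Top Final object] + [Top Final object] + [Top Final object]
  take Final:  [Final object] + [Final object] + [Final object]
  take object:  [object] + [object] + [object]
MRO: Left Outer Mixin3 Base Top Final object
handle is defined in: Base, Final, Mixin3, Top. First along the MRO is Mixin3.

Mixin3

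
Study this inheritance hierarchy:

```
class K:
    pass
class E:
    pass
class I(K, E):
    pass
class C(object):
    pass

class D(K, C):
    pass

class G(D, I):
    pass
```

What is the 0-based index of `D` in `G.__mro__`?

L[G] = G + merge(L[D], L[I], [D I])
  take D:  [D K C object] + [I K E object] + [D I]
  take I:  [K C object] + [I K E object] + [I]
  take K:  [K C object] + [K E object]
  take C:  [C object] + [E object]
  take E:  [object] + [E object]
  take object:  [object] + [object]
MRO: G D I K C E object
D sits at index 1.

1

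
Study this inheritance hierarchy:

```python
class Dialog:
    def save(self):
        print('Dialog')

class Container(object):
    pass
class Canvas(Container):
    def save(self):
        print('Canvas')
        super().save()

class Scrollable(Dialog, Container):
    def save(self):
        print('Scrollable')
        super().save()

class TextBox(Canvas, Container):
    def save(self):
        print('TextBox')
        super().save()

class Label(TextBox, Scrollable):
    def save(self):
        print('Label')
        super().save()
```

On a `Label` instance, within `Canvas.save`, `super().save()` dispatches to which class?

Scrollable

L[Label] = Label + merge(L[TextBox], L[Scrollable], [TextBox Scrollable])
  take TextBox:  [TextBox Canvas Container object] + [Scrollable Dialog Container object] + [TextBox Scrollable]
  take Canvas:  [Canvas Container object] + [Scrollable Dialog Container object] + [Scrollable]
  take Scrollable:  [Container object] + [Scrollable Dialog Container object] + [Scrollable]
  take Dialog:  [Container object] + [Dialog Container object]
  take Container:  [Container object] + [Container object]
  take object:  [object] + [object]
MRO: Label TextBox Canvas Scrollable Dialog Container object
super() in Canvas.save on a Label instance goes to the class after Canvas in Label's MRO: Scrollable.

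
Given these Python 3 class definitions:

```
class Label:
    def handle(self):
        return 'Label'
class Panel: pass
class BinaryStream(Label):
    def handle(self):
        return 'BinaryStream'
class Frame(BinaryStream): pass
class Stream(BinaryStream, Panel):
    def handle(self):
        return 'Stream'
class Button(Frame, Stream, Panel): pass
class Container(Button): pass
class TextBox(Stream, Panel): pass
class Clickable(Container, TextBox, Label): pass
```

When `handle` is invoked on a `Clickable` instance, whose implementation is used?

L[Clickable] = Clickable + merge(L[Container], L[TextBox], L[Label], [Container TextBox Label])
  take Container:  [Container Button Frame Stream BinaryStream Label Panel object] + [TextBox Stream BinaryStream Label Panel object] + [Label object] + [Container TextBox Label]
  take Button:  [Button Frame Stream BinaryStream Label Panel object] + [TextBox Stream BinaryStream Label Panel object] + [Label object] + [TextBox Label]
  take Frame:  [Frame Stream BinaryStream Label Panel object] + [TextBox Stream BinaryStream Label Panel object] + [Label object] + [TextBox Label]
  take TextBox:  [Stream BinaryStream Label Panel object] + [TextBox Stream BinaryStream Label Panel object] + [Label object] + [TextBox Label]
  take Stream:  [Stream BinaryStream Label Panel object] + [Stream BinaryStream Label Panel object] + [Label object] + [Label]
  take BinaryStream:  [BinaryStream Label Panel object] + [BinaryStream Label Panel object] + [Label object] + [Label]
  take Label:  [Label Panel object] + [Label Panel object] + [Label object] + [Label]
  take Panel:  [Panel object] + [Panel object] + [object]
  take object:  [object] + [object] + [object]
MRO: Clickable Container Button Frame TextBox Stream BinaryStream Label Panel object
handle is defined in: BinaryStream, Label, Stream. First along the MRO is Stream.

Stream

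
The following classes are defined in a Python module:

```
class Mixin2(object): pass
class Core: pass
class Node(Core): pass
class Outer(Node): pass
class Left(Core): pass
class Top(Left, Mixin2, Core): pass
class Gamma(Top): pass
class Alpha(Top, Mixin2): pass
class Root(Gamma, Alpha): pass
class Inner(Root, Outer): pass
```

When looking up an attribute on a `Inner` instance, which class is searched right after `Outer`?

L[Inner] = Inner + merge(L[Root], L[Outer], [Root Outer])
  take Root:  [Root Gamma Alpha Top Left Mixin2 Core object] + [Outer Node Core object] + [Root Outer]
  take Gamma:  [Gamma Alpha Top Left Mixin2 Core object] + [Outer Node Core object] + [Outer]
  take Alpha:  [Alpha Top Left Mixin2 Core object] + [Outer Node Core object] + [Outer]
  take Top:  [Top Left Mixin2 Core object] + [Outer Node Core object] + [Outer]
  take Left:  [Left Mixin2 Core object] + [Outer Node Core object] + [Outer]
  take Mixin2:  [Mixin2 Core object] + [Outer Node Core object] + [Outer]
  take Outer:  [Core object] + [Outer Node Core object] + [Outer]
  take Node:  [Core object] + [Node Core object]
  take Core:  [Core object] + [Core object]
  take object:  [object] + [object]
MRO: Inner Root Gamma Alpha Top Left Mixin2 Outer Node Core object
Outer is at position 7; next is Node.

Node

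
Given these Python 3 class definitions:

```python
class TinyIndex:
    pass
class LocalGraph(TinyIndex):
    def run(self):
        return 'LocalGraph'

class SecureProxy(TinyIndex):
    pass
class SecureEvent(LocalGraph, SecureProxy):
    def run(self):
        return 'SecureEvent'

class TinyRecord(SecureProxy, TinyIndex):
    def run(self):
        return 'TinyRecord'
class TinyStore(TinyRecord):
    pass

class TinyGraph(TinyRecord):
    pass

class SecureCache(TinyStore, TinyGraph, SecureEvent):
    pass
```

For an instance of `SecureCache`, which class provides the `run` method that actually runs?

TinyRecord

L[SecureCache] = SecureCache + merge(L[TinyStore], L[TinyGraph], L[SecureEvent], [TinyStore TinyGraph SecureEvent])
  take TinyStore:  [TinyStore TinyRecord SecureProxy TinyIndex object] + [TinyGraph TinyRecord SecureProxy TinyIndex object] + [SecureEvent LocalGraph SecureProxy TinyIndex object] + [TinyStore TinyGraph SecureEvent]
  take TinyGraph:  [TinyRecord SecureProxy TinyIndex object] + [TinyGraph TinyRecord SecureProxy TinyIndex object] + [SecureEvent LocalGraph SecureProxy TinyIndex object] + [TinyGraph SecureEvent]
  take TinyRecord:  [TinyRecord SecureProxy TinyIndex object] + [TinyRecord SecureProxy TinyIndex object] + [SecureEvent LocalGraph SecureProxy TinyIndex object] + [SecureEvent]
  take SecureEvent:  [SecureProxy TinyIndex object] + [SecureProxy TinyIndex object] + [SecureEvent LocalGraph SecureProxy TinyIndex object] + [SecureEvent]
  take LocalGraph:  [SecureProxy TinyIndex object] + [SecureProxy TinyIndex object] + [LocalGraph SecureProxy TinyIndex object]
  take SecureProxy:  [SecureProxy TinyIndex object] + [SecureProxy TinyIndex object] + [SecureProxy TinyIndex object]
  take TinyIndex:  [TinyIndex object] + [TinyIndex object] + [TinyIndex object]
  take object:  [object] + [object] + [object]
MRO: SecureCache TinyStore TinyGraph TinyRecord SecureEvent LocalGraph SecureProxy TinyIndex object
run is defined in: LocalGraph, SecureEvent, TinyRecord. First along the MRO is TinyRecord.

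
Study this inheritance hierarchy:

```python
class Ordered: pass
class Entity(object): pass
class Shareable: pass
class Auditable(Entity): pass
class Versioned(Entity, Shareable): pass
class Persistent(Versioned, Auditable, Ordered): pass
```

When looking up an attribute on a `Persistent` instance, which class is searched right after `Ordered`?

object

L[Persistent] = Persistent + merge(L[Versioned], L[Auditable], L[Ordered], [Versioned Auditable Ordered])
  take Versioned:  [Versioned Entity Shareable object] + [Auditable Entity object] + [Ordered object] + [Versioned Auditable Ordered]
  take Auditable:  [Entity Shareable object] + [Auditable Entity object] + [Ordered object] + [Auditable Ordered]
  take Entity:  [Entity Shareable object] + [Entity object] + [Ordered object] + [Ordered]
  take Shareable:  [Shareable object] + [object] + [Ordered object] + [Ordered]
  take Ordered:  [object] + [object] + [Ordered object] + [Ordered]
  take object:  [object] + [object] + [object]
MRO: Persistent Versioned Auditable Entity Shareable Ordered object
Ordered is at position 5; next is object.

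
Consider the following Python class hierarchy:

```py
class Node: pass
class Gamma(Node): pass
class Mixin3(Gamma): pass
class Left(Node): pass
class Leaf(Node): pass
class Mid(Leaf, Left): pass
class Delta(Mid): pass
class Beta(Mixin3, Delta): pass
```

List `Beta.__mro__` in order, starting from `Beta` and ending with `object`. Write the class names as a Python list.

L[Beta] = Beta + merge(L[Mixin3], L[Delta], [Mixin3 Delta])
  take Mixin3:  [Mixin3 Gamma Node object] + [Delta Mid Leaf Left Node object] + [Mixin3 Delta]
  take Gamma:  [Gamma Node object] + [Delta Mid Leaf Left Node object] + [Delta]
  take Delta:  [Node object] + [Delta Mid Leaf Left Node object] + [Delta]
  take Mid:  [Node object] + [Mid Leaf Left Node object]
  take Leaf:  [Node object] + [Leaf Left Node object]
  take Left:  [Node object] + [Left Node object]
  take Node:  [Node object] + [Node object]
  take object:  [object] + [object]

[Beta, Mixin3, Gamma, Delta, Mid, Leaf, Left, Node, object]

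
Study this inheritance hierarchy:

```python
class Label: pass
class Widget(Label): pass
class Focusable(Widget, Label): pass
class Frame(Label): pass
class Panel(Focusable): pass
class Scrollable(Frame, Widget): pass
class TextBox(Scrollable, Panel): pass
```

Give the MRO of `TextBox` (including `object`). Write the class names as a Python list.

[TextBox, Scrollable, Frame, Panel, Focusable, Widget, Label, object]

L[TextBox] = TextBox + merge(L[Scrollable], L[Panel], [Scrollable Panel])
  take Scrollable:  [Scrollable Frame Widget Label object] + [Panel Focusable Widget Label object] + [Scrollable Panel]
  take Frame:  [Frame Widget Label object] + [Panel Focusable Widget Label object] + [Panel]
  take Panel:  [Widget Label object] + [Panel Focusable Widget Label object] + [Panel]
  take Focusable:  [Widget Label object] + [Focusable Widget Label object]
  take Widget:  [Widget Label object] + [Widget Label object]
  take Label:  [Label object] + [Label object]
  take object:  [object] + [object]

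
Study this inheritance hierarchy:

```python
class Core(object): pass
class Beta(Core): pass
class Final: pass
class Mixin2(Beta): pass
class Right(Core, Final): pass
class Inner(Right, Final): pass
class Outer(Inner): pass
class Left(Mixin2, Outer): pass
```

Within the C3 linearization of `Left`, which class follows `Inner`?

Right

L[Left] = Left + merge(L[Mixin2], L[Outer], [Mixin2 Outer])
  take Mixin2:  [Mixin2 Beta Core object] + [Outer Inner Right Core Final object] + [Mixin2 Outer]
  take Beta:  [Beta Core object] + [Outer Inner Right Core Final object] + [Outer]
  take Outer:  [Core object] + [Outer Inner Right Core Final object] + [Outer]
  take Inner:  [Core object] + [Inner Right Core Final object]
  take Right:  [Core object] + [Right Core Final object]
  take Core:  [Core object] + [Core Final object]
  take Final:  [object] + [Final object]
  take object:  [object] + [object]
MRO: Left Mixin2 Beta Outer Inner Right Core Final object
Inner is at position 4; next is Right.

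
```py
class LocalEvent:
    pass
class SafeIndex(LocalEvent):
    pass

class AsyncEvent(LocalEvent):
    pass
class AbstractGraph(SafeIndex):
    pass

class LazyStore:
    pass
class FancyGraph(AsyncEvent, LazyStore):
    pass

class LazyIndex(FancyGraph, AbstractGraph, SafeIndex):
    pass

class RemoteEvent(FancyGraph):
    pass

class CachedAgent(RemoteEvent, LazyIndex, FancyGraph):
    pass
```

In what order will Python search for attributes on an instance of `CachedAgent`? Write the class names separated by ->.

L[CachedAgent] = CachedAgent + merge(L[RemoteEvent], L[LazyIndex], L[FancyGraph], [RemoteEvent LazyIndex FancyGraph])
  take RemoteEvent:  [RemoteEvent FancyGraph AsyncEvent LocalEvent LazyStore object] + [LazyIndex FancyGraph AsyncEvent AbstractGraph SafeIndex LocalEvent LazyStore object] + [FancyGraph AsyncEvent LocalEvent LazyStore object] + [RemoteEvent LazyIndex FancyGraph]
  take LazyIndex:  [FancyGraph AsyncEvent LocalEvent LazyStore object] + [LazyIndex FancyGraph AsyncEvent AbstractGraph SafeIndex LocalEvent LazyStore object] + [FancyGraph AsyncEvent LocalEvent LazyStore object] + [LazyIndex FancyGraph]
  take FancyGraph:  [FancyGraph AsyncEvent LocalEvent LazyStore object] + [FancyGraph AsyncEvent AbstractGraph SafeIndex LocalEvent LazyStore object] + [FancyGraph AsyncEvent LocalEvent LazyStore object] + [FancyGraph]
  take AsyncEvent:  [AsyncEvent LocalEvent LazyStore object] + [AsyncEvent AbstractGraph SafeIndex LocalEvent LazyStore object] + [AsyncEvent LocalEvent LazyStore object]
  take AbstractGraph:  [LocalEvent LazyStore object] + [AbstractGraph SafeIndex LocalEvent LazyStore object] + [LocalEvent LazyStore object]
  take SafeIndex:  [LocalEvent LazyStore object] + [SafeIndex LocalEvent LazyStore object] + [LocalEvent LazyStore object]
  take LocalEvent:  [LocalEvent LazyStore object] + [LocalEvent LazyStore object] + [LocalEvent LazyStore object]
  take LazyStore:  [LazyStore object] + [LazyStore object] + [LazyStore object]
  take object:  [object] + [object] + [object]

CachedAgent -> RemoteEvent -> LazyIndex -> FancyGraph -> AsyncEvent -> AbstractGraph -> SafeIndex -> LocalEvent -> LazyStore -> object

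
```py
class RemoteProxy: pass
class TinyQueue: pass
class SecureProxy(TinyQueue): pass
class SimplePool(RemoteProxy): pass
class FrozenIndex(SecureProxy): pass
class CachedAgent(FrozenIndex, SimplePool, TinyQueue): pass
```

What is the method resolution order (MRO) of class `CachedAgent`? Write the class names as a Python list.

[CachedAgent, FrozenIndex, SecureProxy, SimplePool, TinyQueue, RemoteProxy, object]

L[CachedAgent] = CachedAgent + merge(L[FrozenIndex], L[SimplePool], L[TinyQueue], [FrozenIndex SimplePool TinyQueue])
  take FrozenIndex:  [FrozenIndex SecureProxy TinyQueue object] + [SimplePool RemoteProxy object] + [TinyQueue object] + [FrozenIndex SimplePool TinyQueue]
  take SecureProxy:  [SecureProxy TinyQueue object] + [SimplePool RemoteProxy object] + [TinyQueue object] + [SimplePool TinyQueue]
  take SimplePool:  [TinyQueue object] + [SimplePool RemoteProxy object] + [TinyQueue object] + [SimplePool TinyQueue]
  take TinyQueue:  [TinyQueue object] + [RemoteProxy object] + [TinyQueue object] + [TinyQueue]
  take RemoteProxy:  [object] + [RemoteProxy object] + [object]
  take object:  [object] + [object] + [object]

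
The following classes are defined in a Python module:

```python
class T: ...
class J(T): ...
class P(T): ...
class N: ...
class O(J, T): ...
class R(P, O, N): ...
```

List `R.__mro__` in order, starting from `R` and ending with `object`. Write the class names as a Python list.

L[R] = R + merge(L[P], L[O], L[N], [P O N])
  take P:  [P T object] + [O J T object] + [N object] + [P O N]
  take O:  [T object] + [O J T object] + [N object] + [O N]
  take J:  [T object] + [J T object] + [N object] + [N]
  take T:  [T object] + [T object] + [N object] + [N]
  take N:  [object] + [object] + [N object] + [N]
  take object:  [object] + [object] + [object]

[R, P, O, J, T, N, object]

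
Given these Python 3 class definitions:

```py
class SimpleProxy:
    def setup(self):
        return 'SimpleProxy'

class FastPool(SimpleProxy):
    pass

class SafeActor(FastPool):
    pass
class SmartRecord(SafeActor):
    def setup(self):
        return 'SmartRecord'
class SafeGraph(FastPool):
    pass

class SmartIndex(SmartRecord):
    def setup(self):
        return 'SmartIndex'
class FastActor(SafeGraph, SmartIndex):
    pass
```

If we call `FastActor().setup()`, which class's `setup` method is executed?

L[FastActor] = FastActor + merge(L[SafeGraph], L[SmartIndex], [SafeGraph SmartIndex])
  take SafeGraph:  [SafeGraph FastPool SimpleProxy object] + [SmartIndex SmartRecord SafeActor FastPool SimpleProxy object] + [SafeGraph SmartIndex]
  take SmartIndex:  [FastPool SimpleProxy object] + [SmartIndex SmartRecord SafeActor FastPool SimpleProxy object] + [SmartIndex]
  take SmartRecord:  [FastPool SimpleProxy object] + [SmartRecord SafeActor FastPool SimpleProxy object]
  take SafeActor:  [FastPool SimpleProxy object] + [SafeActor FastPool SimpleProxy object]
  take FastPool:  [FastPool SimpleProxy object] + [FastPool SimpleProxy object]
  take SimpleProxy:  [SimpleProxy object] + [SimpleProxy object]
  take object:  [object] + [object]
MRO: FastActor SafeGraph SmartIndex SmartRecord SafeActor FastPool SimpleProxy object
setup is defined in: SimpleProxy, SmartIndex, SmartRecord. First along the MRO is SmartIndex.

SmartIndex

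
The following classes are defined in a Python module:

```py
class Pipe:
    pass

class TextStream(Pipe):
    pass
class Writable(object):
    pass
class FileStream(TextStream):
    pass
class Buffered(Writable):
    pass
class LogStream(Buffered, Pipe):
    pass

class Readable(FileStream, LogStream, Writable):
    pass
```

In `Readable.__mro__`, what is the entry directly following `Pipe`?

object

L[Readable] = Readable + merge(L[FileStream], L[LogStream], L[Writable], [FileStream LogStream Writable])
  take FileStream:  [FileStream TextStream Pipe object] + [LogStream Buffered Writable Pipe object] + [Writable object] + [FileStream LogStream Writable]
  take TextStream:  [TextStream Pipe object] + [LogStream Buffered Writable Pipe object] + [Writable object] + [LogStream Writable]
  take LogStream:  [Pipe object] + [LogStream Buffered Writable Pipe object] + [Writable object] + [LogStream Writable]
  take Buffered:  [Pipe object] + [Buffered Writable Pipe object] + [Writable object] + [Writable]
  take Writable:  [Pipe object] + [Writable Pipe object] + [Writable object] + [Writable]
  take Pipe:  [Pipe object] + [Pipe object] + [object]
  take object:  [object] + [object] + [object]
MRO: Readable FileStream TextStream LogStream Buffered Writable Pipe object
Pipe is at position 6; next is object.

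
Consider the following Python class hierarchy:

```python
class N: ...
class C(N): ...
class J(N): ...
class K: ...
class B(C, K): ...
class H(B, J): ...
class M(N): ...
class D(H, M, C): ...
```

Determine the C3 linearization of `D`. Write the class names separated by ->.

L[D] = D + merge(L[H], L[M], L[C], [H M C])
  take H:  [H B C J N K object] + [M N object] + [C N object] + [H M C]
  take B:  [B C J N K object] + [M N object] + [C N object] + [M C]
  take M:  [C J N K object] + [M N object] + [C N object] + [M C]
  take C:  [C J N K object] + [N object] + [C N object] + [C]
  take J:  [J N K object] + [N object] + [N object]
  take N:  [N K object] + [N object] + [N object]
  take K:  [K object] + [object] + [object]
  take object:  [object] + [object] + [object]

D -> H -> B -> M -> C -> J -> N -> K -> object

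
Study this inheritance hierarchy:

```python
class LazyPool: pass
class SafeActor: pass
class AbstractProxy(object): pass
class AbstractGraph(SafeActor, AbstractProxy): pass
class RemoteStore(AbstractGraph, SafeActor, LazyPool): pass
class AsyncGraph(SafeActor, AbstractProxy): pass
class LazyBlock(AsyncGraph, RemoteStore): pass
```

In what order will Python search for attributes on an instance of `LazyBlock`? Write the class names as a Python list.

L[LazyBlock] = LazyBlock + merge(L[AsyncGraph], L[RemoteStore], [AsyncGraph RemoteStore])
  take AsyncGraph:  [AsyncGraph SafeActor AbstractProxy object] + [RemoteStore AbstractGraph SafeActor AbstractProxy LazyPool object] + [AsyncGraph RemoteStore]
  take RemoteStore:  [SafeActor AbstractProxy object] + [RemoteStore AbstractGraph SafeActor AbstractProxy LazyPool object] + [RemoteStore]
  take AbstractGraph:  [SafeActor AbstractProxy object] + [AbstractGraph SafeActor AbstractProxy LazyPool object]
  take SafeActor:  [SafeActor AbstractProxy object] + [SafeActor AbstractProxy LazyPool object]
  take AbstractProxy:  [AbstractProxy object] + [AbstractProxy LazyPool object]
  take LazyPool:  [object] + [LazyPool object]
  take object:  [object] + [object]

[LazyBlock, AsyncGraph, RemoteStore, AbstractGraph, SafeActor, AbstractProxy, LazyPool, object]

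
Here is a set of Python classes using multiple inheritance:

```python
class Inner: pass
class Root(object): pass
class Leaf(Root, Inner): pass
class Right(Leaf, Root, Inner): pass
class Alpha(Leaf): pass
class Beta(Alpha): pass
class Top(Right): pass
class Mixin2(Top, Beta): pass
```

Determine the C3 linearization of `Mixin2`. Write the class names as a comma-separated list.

Mixin2, Top, Right, Beta, Alpha, Leaf, Root, Inner, object

L[Mixin2] = Mixin2 + merge(L[Top], L[Beta], [Top Beta])
  take Top:  [Top Right Leaf Root Inner object] + [Beta Alpha Leaf Root Inner object] + [Top Beta]
  take Right:  [Right Leaf Root Inner object] + [Beta Alpha Leaf Root Inner object] + [Beta]
  take Beta:  [Leaf Root Inner object] + [Beta Alpha Leaf Root Inner object] + [Beta]
  take Alpha:  [Leaf Root Inner object] + [Alpha Leaf Root Inner object]
  take Leaf:  [Leaf Root Inner object] + [Leaf Root Inner object]
  take Root:  [Root Inner object] + [Root Inner object]
  take Inner:  [Inner object] + [Inner object]
  take object:  [object] + [object]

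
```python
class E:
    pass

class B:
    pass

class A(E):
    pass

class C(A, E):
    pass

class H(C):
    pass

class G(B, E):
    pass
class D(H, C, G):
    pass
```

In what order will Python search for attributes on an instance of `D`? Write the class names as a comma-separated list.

L[D] = D + merge(L[H], L[C], L[G], [H C G])
  take H:  [H C A E object] + [C A E object] + [G B E object] + [H C G]
  take C:  [C A E object] + [C A E object] + [G B E object] + [C G]
  take A:  [A E object] + [A E object] + [G B E object] + [G]
  take G:  [E object] + [E object] + [G B E object] + [G]
  take B:  [E object] + [E object] + [B E object]
  take E:  [E object] + [E object] + [E object]
  take object:  [object] + [object] + [object]

D, H, C, A, G, B, E, object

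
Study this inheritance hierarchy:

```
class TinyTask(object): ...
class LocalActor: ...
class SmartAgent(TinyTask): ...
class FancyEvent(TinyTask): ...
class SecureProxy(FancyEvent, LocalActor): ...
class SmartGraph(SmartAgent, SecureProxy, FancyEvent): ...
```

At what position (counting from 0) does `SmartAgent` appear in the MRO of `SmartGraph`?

L[SmartGraph] = SmartGraph + merge(L[SmartAgent], L[SecureProxy], L[FancyEvent], [SmartAgent SecureProxy FancyEvent])
  take SmartAgent:  [SmartAgent TinyTask object] + [SecureProxy FancyEvent TinyTask LocalActor object] + [FancyEvent TinyTask object] + [SmartAgent SecureProxy FancyEvent]
  take SecureProxy:  [TinyTask object] + [SecureProxy FancyEvent TinyTask LocalActor object] + [FancyEvent TinyTask object] + [SecureProxy FancyEvent]
  take FancyEvent:  [TinyTask object] + [FancyEvent TinyTask LocalActor object] + [FancyEvent TinyTask object] + [FancyEvent]
  take TinyTask:  [TinyTask object] + [TinyTask LocalActor object] + [TinyTask object]
  take LocalActor:  [object] + [LocalActor object] + [object]
  take object:  [object] + [object] + [object]
MRO: SmartGraph SmartAgent SecureProxy FancyEvent TinyTask LocalActor object
SmartAgent sits at index 1.

1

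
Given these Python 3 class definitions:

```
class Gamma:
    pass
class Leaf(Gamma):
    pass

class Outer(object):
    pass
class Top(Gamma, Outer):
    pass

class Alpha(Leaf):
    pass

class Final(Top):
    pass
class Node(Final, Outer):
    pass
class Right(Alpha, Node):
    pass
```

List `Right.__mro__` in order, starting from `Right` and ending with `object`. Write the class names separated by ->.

Right -> Alpha -> Leaf -> Node -> Final -> Top -> Gamma -> Outer -> object

L[Right] = Right + merge(L[Alpha], L[Node], [Alpha Node])
  take Alpha:  [Alpha Leaf Gamma object] + [Node Final Top Gamma Outer object] + [Alpha Node]
  take Leaf:  [Leaf Gamma object] + [Node Final Top Gamma Outer object] + [Node]
  take Node:  [Gamma object] + [Node Final Top Gamma Outer object] + [Node]
  take Final:  [Gamma object] + [Final Top Gamma Outer object]
  take Top:  [Gamma object] + [Top Gamma Outer object]
  take Gamma:  [Gamma object] + [Gamma Outer object]
  take Outer:  [object] + [Outer object]
  take object:  [object] + [object]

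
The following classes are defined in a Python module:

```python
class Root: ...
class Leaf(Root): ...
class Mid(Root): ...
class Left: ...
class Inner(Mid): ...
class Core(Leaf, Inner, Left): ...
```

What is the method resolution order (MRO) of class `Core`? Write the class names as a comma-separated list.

L[Core] = Core + merge(L[Leaf], L[Inner], L[Left], [Leaf Inner Left])
  take Leaf:  [Leaf Root object] + [Inner Mid Root object] + [Left object] + [Leaf Inner Left]
  take Inner:  [Root object] + [Inner Mid Root object] + [Left object] + [Inner Left]
  take Mid:  [Root object] + [Mid Root object] + [Left object] + [Left]
  take Root:  [Root object] + [Root object] + [Left object] + [Left]
  take Left:  [object] + [object] + [Left object] + [Left]
  take object:  [object] + [object] + [object]

Core, Leaf, Inner, Mid, Root, Left, object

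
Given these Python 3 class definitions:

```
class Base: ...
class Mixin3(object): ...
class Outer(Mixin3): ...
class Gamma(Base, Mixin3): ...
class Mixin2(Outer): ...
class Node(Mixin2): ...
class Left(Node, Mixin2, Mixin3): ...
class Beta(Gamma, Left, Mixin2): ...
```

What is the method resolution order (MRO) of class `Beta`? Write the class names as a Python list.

L[Beta] = Beta + merge(L[Gamma], L[Left], L[Mixin2], [Gamma Left Mixin2])
  take Gamma:  [Gamma Base Mixin3 object] + [Left Node Mixin2 Outer Mixin3 object] + [Mixin2 Outer Mixin3 object] + [Gamma Left Mixin2]
  take Base:  [Base Mixin3 object] + [Left Node Mixin2 Outer Mixin3 object] + [Mixin2 Outer Mixin3 object] + [Left Mixin2]
  take Left:  [Mixin3 object] + [Left Node Mixin2 Outer Mixin3 object] + [Mixin2 Outer Mixin3 object] + [Left Mixin2]
  take Node:  [Mixin3 object] + [Node Mixin2 Outer Mixin3 object] + [Mixin2 Outer Mixin3 object] + [Mixin2]
  take Mixin2:  [Mixin3 object] + [Mixin2 Outer Mixin3 object] + [Mixin2 Outer Mixin3 object] + [Mixin2]
  take Outer:  [Mixin3 object] + [Outer Mixin3 object] + [Outer Mixin3 object]
  take Mixin3:  [Mixin3 object] + [Mixin3 object] + [Mixin3 object]
  take object:  [object] + [object] + [object]

[Beta, Gamma, Base, Left, Node, Mixin2, Outer, Mixin3, object]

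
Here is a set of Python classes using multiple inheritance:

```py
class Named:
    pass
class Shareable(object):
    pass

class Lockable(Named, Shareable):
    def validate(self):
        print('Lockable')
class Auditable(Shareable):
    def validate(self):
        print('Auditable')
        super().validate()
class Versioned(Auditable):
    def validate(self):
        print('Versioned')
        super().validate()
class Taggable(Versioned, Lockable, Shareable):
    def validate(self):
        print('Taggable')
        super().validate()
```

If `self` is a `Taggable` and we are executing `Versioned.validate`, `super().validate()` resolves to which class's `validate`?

Auditable

L[Taggable] = Taggable + merge(L[Versioned], L[Lockable], L[Shareable], [Versioned Lockable Shareable])
  take Versioned:  [Versioned Auditable Shareable object] + [Lockable Named Shareable object] + [Shareable object] + [Versioned Lockable Shareable]
  take Auditable:  [Auditable Shareable object] + [Lockable Named Shareable object] + [Shareable object] + [Lockable Shareable]
  take Lockable:  [Shareable object] + [Lockable Named Shareable object] + [Shareable object] + [Lockable Shareable]
  take Named:  [Shareable object] + [Named Shareable object] + [Shareable object] + [Shareable]
  take Shareable:  [Shareable object] + [Shareable object] + [Shareable object] + [Shareable]
  take object:  [object] + [object] + [object]
MRO: Taggable Versioned Auditable Lockable Named Shareable object
super() in Versioned.validate on a Taggable instance goes to the class after Versioned in Taggable's MRO: Auditable.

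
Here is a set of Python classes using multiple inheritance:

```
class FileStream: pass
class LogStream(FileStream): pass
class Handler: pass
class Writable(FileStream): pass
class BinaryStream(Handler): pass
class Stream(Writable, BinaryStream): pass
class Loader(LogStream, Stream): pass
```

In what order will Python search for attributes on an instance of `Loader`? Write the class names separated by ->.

L[Loader] = Loader + merge(L[LogStream], L[Stream], [LogStream Stream])
  take LogStream:  [LogStream FileStream object] + [Stream Writable FileStream BinaryStream Handler object] + [LogStream Stream]
  take Stream:  [FileStream object] + [Stream Writable FileStream BinaryStream Handler object] + [Stream]
  take Writable:  [FileStream object] + [Writable FileStream BinaryStream Handler object]
  take FileStream:  [FileStream object] + [FileStream BinaryStream Handler object]
  take BinaryStream:  [object] + [BinaryStream Handler object]
  take Handler:  [object] + [Handler object]
  take object:  [object] + [object]

Loader -> LogStream -> Stream -> Writable -> FileStream -> BinaryStream -> Handler -> object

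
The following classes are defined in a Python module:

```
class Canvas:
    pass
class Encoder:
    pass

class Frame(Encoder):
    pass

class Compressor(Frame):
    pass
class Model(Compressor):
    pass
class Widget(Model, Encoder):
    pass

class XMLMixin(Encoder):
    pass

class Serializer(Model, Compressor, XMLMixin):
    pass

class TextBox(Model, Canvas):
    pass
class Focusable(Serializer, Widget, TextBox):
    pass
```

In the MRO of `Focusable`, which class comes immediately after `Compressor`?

Frame

L[Focusable] = Focusable + merge(L[Serializer], L[Widget], L[TextBox], [Serializer Widget TextBox])
  take Serializer:  [Serializer Model Compressor Frame XMLMixin Encoder object] + [Widget Model Compressor Frame Encoder object] + [TextBox Model Compressor Frame Encoder Canvas object] + [Serializer Widget TextBox]
  take Widget:  [Model Compressor Frame XMLMixin Encoder object] + [Widget Model Compressor Frame Encoder object] + [TextBox Model Compressor Frame Encoder Canvas object] + [Widget TextBox]
  take TextBox:  [Model Compressor Frame XMLMixin Encoder object] + [Model Compressor Frame Encoder object] + [TextBox Model Compressor Frame Encoder Canvas object] + [TextBox]
  take Model:  [Model Compressor Frame XMLMixin Encoder object] + [Model Compressor Frame Encoder object] + [Model Compressor Frame Encoder Canvas object]
  take Compressor:  [Compressor Frame XMLMixin Encoder object] + [Compressor Frame Encoder object] + [Compressor Frame Encoder Canvas object]
  take Frame:  [Frame XMLMixin Encoder object] + [Frame Encoder object] + [Frame Encoder Canvas object]
  take XMLMixin:  [XMLMixin Encoder object] + [Encoder object] + [Encoder Canvas object]
  take Encoder:  [Encoder object] + [Encoder object] + [Encoder Canvas object]
  take Canvas:  [object] + [object] + [Canvas object]
  take object:  [object] + [object] + [object]
MRO: Focusable Serializer Widget TextBox Model Compressor Frame XMLMixin Encoder Canvas object
Compressor is at position 5; next is Frame.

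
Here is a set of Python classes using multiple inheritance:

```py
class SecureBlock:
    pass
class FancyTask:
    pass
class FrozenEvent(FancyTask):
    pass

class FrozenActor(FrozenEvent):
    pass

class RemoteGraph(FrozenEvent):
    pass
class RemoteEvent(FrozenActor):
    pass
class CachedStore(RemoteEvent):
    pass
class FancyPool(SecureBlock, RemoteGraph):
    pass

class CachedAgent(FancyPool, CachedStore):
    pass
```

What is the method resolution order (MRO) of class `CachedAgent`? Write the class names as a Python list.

L[CachedAgent] = CachedAgent + merge(L[FancyPool], L[CachedStore], [FancyPool CachedStore])
  take FancyPool:  [FancyPool SecureBlock RemoteGraph FrozenEvent FancyTask object] + [CachedStore RemoteEvent FrozenActor FrozenEvent FancyTask object] + [FancyPool CachedStore]
  take SecureBlock:  [SecureBlock RemoteGraph FrozenEvent FancyTask object] + [CachedStore RemoteEvent FrozenActor FrozenEvent FancyTask object] + [CachedStore]
  take RemoteGraph:  [RemoteGraph FrozenEvent FancyTask object] + [CachedStore RemoteEvent FrozenActor FrozenEvent FancyTask object] + [CachedStore]
  take CachedStore:  [FrozenEvent FancyTask object] + [CachedStore RemoteEvent FrozenActor FrozenEvent FancyTask object] + [CachedStore]
  take RemoteEvent:  [FrozenEvent FancyTask object] + [RemoteEvent FrozenActor FrozenEvent FancyTask object]
  take FrozenActor:  [FrozenEvent FancyTask object] + [FrozenActor FrozenEvent FancyTask object]
  take FrozenEvent:  [FrozenEvent FancyTask object] + [FrozenEvent FancyTask object]
  take FancyTask:  [FancyTask object] + [FancyTask object]
  take object:  [object] + [object]

[CachedAgent, FancyPool, SecureBlock, RemoteGraph, CachedStore, RemoteEvent, FrozenActor, FrozenEvent, FancyTask, object]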